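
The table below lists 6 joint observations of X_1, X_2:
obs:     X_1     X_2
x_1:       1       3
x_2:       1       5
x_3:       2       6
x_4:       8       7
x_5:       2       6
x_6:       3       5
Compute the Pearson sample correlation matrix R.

Step 1 — column means:
  mean(X_1) = (1 + 1 + 2 + 8 + 2 + 3) / 6 = 17/6 = 2.8333
  mean(X_2) = (3 + 5 + 6 + 7 + 6 + 5) / 6 = 32/6 = 5.3333

Step 2 — sample variances and covariances s[i,j] = (1/(n-1)) · Σ_k (x_{k,i} - mean_i) · (x_{k,j} - mean_j), with n-1 = 5:
  s[X_1,X_1] = ((-1.8333)·(-1.8333) + (-1.8333)·(-1.8333) + (-0.8333)·(-0.8333) + (5.1667)·(5.1667) + (-0.8333)·(-0.8333) + (0.1667)·(0.1667)) / 5 = 34.8333/5 = 6.9667
  s[X_1,X_2] = ((-1.8333)·(-2.3333) + (-1.8333)·(-0.3333) + (-0.8333)·(0.6667) + (5.1667)·(1.6667) + (-0.8333)·(0.6667) + (0.1667)·(-0.3333)) / 5 = 12.3333/5 = 2.4667
  s[X_2,X_2] = ((-2.3333)·(-2.3333) + (-0.3333)·(-0.3333) + (0.6667)·(0.6667) + (1.6667)·(1.6667) + (0.6667)·(0.6667) + (-0.3333)·(-0.3333)) / 5 = 9.3333/5 = 1.8667
  Sample standard deviations s_i = √(s[i,i]):
  s(X_1) = √(6.9667) = 2.6394
  s(X_2) = √(1.8667) = 1.3663

Step 3 — r_{ij} = s_{ij} / (s_i · s_j):
  r[X_1,X_1] = 1 (diagonal).
  r[X_1,X_2] = 2.4667 / (2.6394 · 1.3663) = 2.4667 / 3.6062 = 0.684
  r[X_2,X_2] = 1 (diagonal).

R is symmetric with unit diagonal. Assembling:

R = [[1, 0.684],
 [0.684, 1]]


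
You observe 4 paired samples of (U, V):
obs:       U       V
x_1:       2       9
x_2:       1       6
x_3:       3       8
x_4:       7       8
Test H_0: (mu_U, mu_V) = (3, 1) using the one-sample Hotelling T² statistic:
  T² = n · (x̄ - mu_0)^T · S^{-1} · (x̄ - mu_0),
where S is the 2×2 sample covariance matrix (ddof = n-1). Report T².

Step 1 — sample mean vector:
  mean(U) = (2 + 1 + 3 + 7) / 4 = 13/4 = 3.25
  mean(V) = (9 + 6 + 8 + 8) / 4 = 31/4 = 7.75
  x̄ = (3.25, 7.75),  deviation x̄ - mu_0 = (3.25, 7.75) - (3, 1) = (0.25, 6.75).

Step 2 — sample covariance matrix, S[i,j] = (1/(n-1)) · Σ_k (x_{k,i} - mean_i) · (x_{k,j} - mean_j), divisor n-1 = 3:
  S[U,U] = ((-1.25)·(-1.25) + (-2.25)·(-2.25) + (-0.25)·(-0.25) + (3.75)·(3.75)) / 3 = 20.75/3 = 6.9167
  S[U,V] = ((-1.25)·(1.25) + (-2.25)·(-1.75) + (-0.25)·(0.25) + (3.75)·(0.25)) / 3 = 3.25/3 = 1.0833
  S[V,V] = ((1.25)·(1.25) + (-1.75)·(-1.75) + (0.25)·(0.25) + (0.25)·(0.25)) / 3 = 4.75/3 = 1.5833
  S = [[6.9167, 1.0833],
 [1.0833, 1.5833]].

Step 3 — invert S. det(S) = 6.9167·1.5833 - (1.0833)² = 9.7778.
  S^{-1} = (1/det) · [[d, -b], [-b, a]] = [[0.1619, -0.1108],
 [-0.1108, 0.7074]].

Step 4 — quadratic form (x̄ - mu_0)^T · S^{-1} · (x̄ - mu_0):
  S^{-1} · (x̄ - mu_0) = (-0.7074, 4.7472),
  (x̄ - mu_0)^T · [...] = (0.25)·(-0.7074) + (6.75)·(4.7472) = 31.8665.

Step 5 — scale by n: T² = 4 · 31.8665 = 127.4659.

T² ≈ 127.4659


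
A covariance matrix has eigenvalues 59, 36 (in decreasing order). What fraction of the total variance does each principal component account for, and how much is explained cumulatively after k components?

Step 1 — total variance = trace(Sigma) = Σ λ_i = 59 + 36 = 95.

Step 2 — fraction explained by component i = λ_i / Σ λ:
  PC1: 59/95 = 0.6211
  PC2: 36/95 = 0.3789

Step 3 — cumulative fraction after k components = (λ_1 + ... + λ_k) / Σ λ:
  k = 1: 59/95 = 0.6211
  k = 2: (59 + 36)/95 = 95/95 = 1

Summary (fraction, with percent):

explained: PC1 0.6211 (62.11%), PC2 0.3789 (37.89%);  cumulative: 0.6211, 1


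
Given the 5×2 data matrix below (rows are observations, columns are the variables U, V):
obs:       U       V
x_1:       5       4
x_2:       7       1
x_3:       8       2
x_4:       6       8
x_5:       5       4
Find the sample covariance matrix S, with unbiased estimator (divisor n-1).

Step 1 — column means:
  mean(U) = (5 + 7 + 8 + 6 + 5) / 5 = 31/5 = 6.2
  mean(V) = (4 + 1 + 2 + 8 + 4) / 5 = 19/5 = 3.8

Step 2 — sample covariance S[i,j] = (1/(n-1)) · Σ_k (x_{k,i} - mean_i) · (x_{k,j} - mean_j), with n-1 = 4.
  S[U,U] = ((-1.2)·(-1.2) + (0.8)·(0.8) + (1.8)·(1.8) + (-0.2)·(-0.2) + (-1.2)·(-1.2)) / 4 = 6.8/4 = 1.7
  S[U,V] = ((-1.2)·(0.2) + (0.8)·(-2.8) + (1.8)·(-1.8) + (-0.2)·(4.2) + (-1.2)·(0.2)) / 4 = -6.8/4 = -1.7
  S[V,V] = ((0.2)·(0.2) + (-2.8)·(-2.8) + (-1.8)·(-1.8) + (4.2)·(4.2) + (0.2)·(0.2)) / 4 = 28.8/4 = 7.2

S is symmetric (S[j,i] = S[i,j]). Assembling:

S = [[1.7, -1.7],
 [-1.7, 7.2]]


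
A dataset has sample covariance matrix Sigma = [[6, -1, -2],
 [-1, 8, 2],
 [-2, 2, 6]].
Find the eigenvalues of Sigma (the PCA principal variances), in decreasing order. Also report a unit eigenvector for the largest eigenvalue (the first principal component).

Step 1 — characteristic polynomial p(λ) = det(λI - Sigma) = λ³ - tr·λ² + c_1·λ - det, where tr = trace, c_1 = sum of the principal 2×2 minors, det = det(Sigma):
  tr = 6 + 8 + 6 = 20,
  c_1 = (6·8 - (-1)²) + (6·6 - (-2)²) + (8·6 - (2)²) = 47 + 32 + 44 = 123,
  det = 6·(8·6 - (2)²) - (-1)·((-1)·6 - (2)·(-2)) + (-2)·((-1)·(2) - 8·(-2)) = 6·(44) - (-1)·(-2) + (-2)·(14) = 234.
  So p(λ) = λ³ - 20λ² + 123λ - 234.
Step 2 — look for an integer root (rational root theorem: any rational root is an integer divisor of 234). Testing λ = 6:
  p(6) = 216 - 720 + 738 - 234 = 0  ✓
  Dividing out (λ - 6): p(λ) = (λ - 6)(λ² - 14λ + 39).
Step 3 — remaining eigenvalues from the quadratic λ² - 14λ + 39 = 0:
  Δ = 14² - 4·39 = 196 - 156 = 40,  λ = (14 ± √40)/2 = (14 ± 6.3246)/2 ≈ 10.1623 or 3.8377.
  Sorted: λ_1 = 10.1623,  λ_2 = 6,  λ_3 = 3.8377  (check: sum = 20 = tr ✓).

Step 4 — unit eigenvector for λ_1 ≈ 10.1623: v spans the null space of (Sigma - λ_1 I), whose rows are
  r_1 = (-4.1623, -1, -2),  r_2 = (-1, -2.1623, 2),  r_3 = (-2, 2, -4.1623).
  v is orthogonal to every row, so take v ∝ r_1 × r_2 = ((-1)·(2) - (-2)·(-2.1623), (-2)·(-1) - (-4.1623)·(2), (-4.1623)·(-2.1623) - (-1)·(-1)) ≈ (-6.3246, 10.3246, 8).
  Rescale (multiply by -1 so the first nonzero entry is positive): u = (6.3246, -10.3246, -8).
  ||u|| = √((6.3246)² + (-10.3246)² + (-8)²) = √(210.5964) ≈ 14.5119,  v_1 = u/||u|| ≈ (0.4358, -0.7115, -0.5513) (||v_1|| = 1).

λ_1 = 10.1623,  λ_2 = 6,  λ_3 = 3.8377;  v_1 ≈ (0.4358, -0.7115, -0.5513)


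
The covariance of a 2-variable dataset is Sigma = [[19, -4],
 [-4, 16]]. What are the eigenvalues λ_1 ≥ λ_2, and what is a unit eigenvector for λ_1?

Step 1 — characteristic polynomial of 2×2 Sigma:
  det(Sigma - λI) = λ² - trace · λ + det = 0.
  trace = 19 + 16 = 35, det = 19·16 - (-4)² = 288.
Step 2 — discriminant:
  Δ = trace² - 4·det = 1225 - 1152 = 73.
Step 3 — eigenvalues:
  λ = (trace ± √Δ)/2 = (35 ± 8.544)/2,
  λ_1 = 21.772,  λ_2 = 13.228.

Step 4 — unit eigenvector for λ_1: solve (Sigma - λ_1 I)v = 0. First row:
  (19 - 21.772)·v_x + (-4)·v_y = 0, i.e. (-2.772)·v_x + (-4)·v_y = 0,
  so v ∝ (b, λ_1 - a) = (-4, 2.772); multiply by -1 so the first entry is positive: u = (4, -2.772).
  ||u|| = √((4)² + (-2.772)²) = √(23.684) ≈ 4.8666,
  v_1 = u/||u|| ≈ (0.8219, -0.5696) (||v_1|| = 1).

λ_1 = 21.772,  λ_2 = 13.228;  v_1 ≈ (0.8219, -0.5696)


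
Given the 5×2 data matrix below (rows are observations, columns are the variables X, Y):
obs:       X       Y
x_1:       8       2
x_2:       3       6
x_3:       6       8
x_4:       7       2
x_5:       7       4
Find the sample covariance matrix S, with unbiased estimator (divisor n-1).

Step 1 — column means:
  mean(X) = (8 + 3 + 6 + 7 + 7) / 5 = 31/5 = 6.2
  mean(Y) = (2 + 6 + 8 + 2 + 4) / 5 = 22/5 = 4.4

Step 2 — sample covariance S[i,j] = (1/(n-1)) · Σ_k (x_{k,i} - mean_i) · (x_{k,j} - mean_j), with n-1 = 4.
  S[X,X] = ((1.8)·(1.8) + (-3.2)·(-3.2) + (-0.2)·(-0.2) + (0.8)·(0.8) + (0.8)·(0.8)) / 4 = 14.8/4 = 3.7
  S[X,Y] = ((1.8)·(-2.4) + (-3.2)·(1.6) + (-0.2)·(3.6) + (0.8)·(-2.4) + (0.8)·(-0.4)) / 4 = -12.4/4 = -3.1
  S[Y,Y] = ((-2.4)·(-2.4) + (1.6)·(1.6) + (3.6)·(3.6) + (-2.4)·(-2.4) + (-0.4)·(-0.4)) / 4 = 27.2/4 = 6.8

S is symmetric (S[j,i] = S[i,j]). Assembling:

S = [[3.7, -3.1],
 [-3.1, 6.8]]


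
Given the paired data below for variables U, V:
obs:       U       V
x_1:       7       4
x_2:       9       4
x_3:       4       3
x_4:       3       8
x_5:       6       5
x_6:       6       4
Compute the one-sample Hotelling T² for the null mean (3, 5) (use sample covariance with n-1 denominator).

Step 1 — sample mean vector:
  mean(U) = (7 + 9 + 4 + 3 + 6 + 6) / 6 = 35/6 = 5.8333
  mean(V) = (4 + 4 + 3 + 8 + 5 + 4) / 6 = 28/6 = 4.6667
  x̄ = (5.8333, 4.6667),  deviation x̄ - mu_0 = (5.8333, 4.6667) - (3, 5) = (2.8333, -0.3333).

Step 2 — sample covariance matrix, S[i,j] = (1/(n-1)) · Σ_k (x_{k,i} - mean_i) · (x_{k,j} - mean_j), divisor n-1 = 5:
  S[U,U] = ((1.1667)·(1.1667) + (3.1667)·(3.1667) + (-1.8333)·(-1.8333) + (-2.8333)·(-2.8333) + (0.1667)·(0.1667) + (0.1667)·(0.1667)) / 5 = 22.8333/5 = 4.5667
  S[U,V] = ((1.1667)·(-0.6667) + (3.1667)·(-0.6667) + (-1.8333)·(-1.6667) + (-2.8333)·(3.3333) + (0.1667)·(0.3333) + (0.1667)·(-0.6667)) / 5 = -9.3333/5 = -1.8667
  S[V,V] = ((-0.6667)·(-0.6667) + (-0.6667)·(-0.6667) + (-1.6667)·(-1.6667) + (3.3333)·(3.3333) + (0.3333)·(0.3333) + (-0.6667)·(-0.6667)) / 5 = 15.3333/5 = 3.0667
  S = [[4.5667, -1.8667],
 [-1.8667, 3.0667]].

Step 3 — invert S. det(S) = 4.5667·3.0667 - (-1.8667)² = 10.52.
  S^{-1} = (1/det) · [[d, -b], [-b, a]] = [[0.2915, 0.1774],
 [0.1774, 0.4341]].

Step 4 — quadratic form (x̄ - mu_0)^T · S^{-1} · (x̄ - mu_0):
  S^{-1} · (x̄ - mu_0) = (0.7668, 0.358),
  (x̄ - mu_0)^T · [...] = (2.8333)·(0.7668) + (-0.3333)·(0.358) = 2.0532.

Step 5 — scale by n: T² = 6 · 2.0532 = 12.3194.

T² ≈ 12.3194


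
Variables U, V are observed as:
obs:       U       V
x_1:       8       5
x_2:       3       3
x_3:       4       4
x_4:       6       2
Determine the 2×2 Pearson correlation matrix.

Step 1 — column means:
  mean(U) = (8 + 3 + 4 + 6) / 4 = 21/4 = 5.25
  mean(V) = (5 + 3 + 4 + 2) / 4 = 14/4 = 3.5

Step 2 — sample variances and covariances s[i,j] = (1/(n-1)) · Σ_k (x_{k,i} - mean_i) · (x_{k,j} - mean_j), with n-1 = 3:
  s[U,U] = ((2.75)·(2.75) + (-2.25)·(-2.25) + (-1.25)·(-1.25) + (0.75)·(0.75)) / 3 = 14.75/3 = 4.9167
  s[U,V] = ((2.75)·(1.5) + (-2.25)·(-0.5) + (-1.25)·(0.5) + (0.75)·(-1.5)) / 3 = 3.5/3 = 1.1667
  s[V,V] = ((1.5)·(1.5) + (-0.5)·(-0.5) + (0.5)·(0.5) + (-1.5)·(-1.5)) / 3 = 5/3 = 1.6667
  Sample standard deviations s_i = √(s[i,i]):
  s(U) = √(4.9167) = 2.2174
  s(V) = √(1.6667) = 1.291

Step 3 — r_{ij} = s_{ij} / (s_i · s_j):
  r[U,U] = 1 (diagonal).
  r[U,V] = 1.1667 / (2.2174 · 1.291) = 1.1667 / 2.8626 = 0.4076
  r[V,V] = 1 (diagonal).

R is symmetric with unit diagonal. Assembling:

R = [[1, 0.4076],
 [0.4076, 1]]


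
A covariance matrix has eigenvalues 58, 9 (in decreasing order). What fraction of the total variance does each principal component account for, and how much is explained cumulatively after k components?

Step 1 — total variance = trace(Sigma) = Σ λ_i = 58 + 9 = 67.

Step 2 — fraction explained by component i = λ_i / Σ λ:
  PC1: 58/67 = 0.8657
  PC2: 9/67 = 0.1343

Step 3 — cumulative fraction after k components = (λ_1 + ... + λ_k) / Σ λ:
  k = 1: 58/67 = 0.8657
  k = 2: (58 + 9)/67 = 67/67 = 1

Summary (fraction, with percent):

explained: PC1 0.8657 (86.57%), PC2 0.1343 (13.43%);  cumulative: 0.8657, 1


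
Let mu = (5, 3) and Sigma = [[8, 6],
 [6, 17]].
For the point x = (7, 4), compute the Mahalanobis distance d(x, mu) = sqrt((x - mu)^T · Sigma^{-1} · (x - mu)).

Step 1 — centre the observation: (x - mu) = (2, 1).

Step 2 — invert Sigma. det(Sigma) = 8·17 - (6)² = 100.
  Sigma^{-1} = (1/det) · [[d, -b], [-b, a]] = [[0.17, -0.06],
 [-0.06, 0.08]].

Step 3 — form the quadratic (x - mu)^T · Sigma^{-1} · (x - mu):
  Sigma^{-1} · (x - mu) = (0.28, -0.04).
  (x - mu)^T · [Sigma^{-1} · (x - mu)] = (2)·(0.28) + (1)·(-0.04) = 0.52.

Step 4 — take square root: d = √(0.52) ≈ 0.7211.

d(x, mu) = √(0.52) ≈ 0.7211


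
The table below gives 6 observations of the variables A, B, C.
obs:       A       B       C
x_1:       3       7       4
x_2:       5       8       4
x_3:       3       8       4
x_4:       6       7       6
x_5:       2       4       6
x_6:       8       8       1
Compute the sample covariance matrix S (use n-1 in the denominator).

Step 1 — column means:
  mean(A) = (3 + 5 + 3 + 6 + 2 + 8) / 6 = 27/6 = 4.5
  mean(B) = (7 + 8 + 8 + 7 + 4 + 8) / 6 = 42/6 = 7
  mean(C) = (4 + 4 + 4 + 6 + 6 + 1) / 6 = 25/6 = 4.1667

Step 2 — sample covariance S[i,j] = (1/(n-1)) · Σ_k (x_{k,i} - mean_i) · (x_{k,j} - mean_j), with n-1 = 5.
  S[A,A] = ((-1.5)·(-1.5) + (0.5)·(0.5) + (-1.5)·(-1.5) + (1.5)·(1.5) + (-2.5)·(-2.5) + (3.5)·(3.5)) / 5 = 25.5/5 = 5.1
  S[A,B] = ((-1.5)·(0) + (0.5)·(1) + (-1.5)·(1) + (1.5)·(0) + (-2.5)·(-3) + (3.5)·(1)) / 5 = 10/5 = 2
  S[A,C] = ((-1.5)·(-0.1667) + (0.5)·(-0.1667) + (-1.5)·(-0.1667) + (1.5)·(1.8333) + (-2.5)·(1.8333) + (3.5)·(-3.1667)) / 5 = -12.5/5 = -2.5
  S[B,B] = ((0)·(0) + (1)·(1) + (1)·(1) + (0)·(0) + (-3)·(-3) + (1)·(1)) / 5 = 12/5 = 2.4
  S[B,C] = ((0)·(-0.1667) + (1)·(-0.1667) + (1)·(-0.1667) + (0)·(1.8333) + (-3)·(1.8333) + (1)·(-3.1667)) / 5 = -9/5 = -1.8
  S[C,C] = ((-0.1667)·(-0.1667) + (-0.1667)·(-0.1667) + (-0.1667)·(-0.1667) + (1.8333)·(1.8333) + (1.8333)·(1.8333) + (-3.1667)·(-3.1667)) / 5 = 16.8333/5 = 3.3667

S is symmetric (S[j,i] = S[i,j]). Assembling:

S = [[5.1, 2, -2.5],
 [2, 2.4, -1.8],
 [-2.5, -1.8, 3.3667]]


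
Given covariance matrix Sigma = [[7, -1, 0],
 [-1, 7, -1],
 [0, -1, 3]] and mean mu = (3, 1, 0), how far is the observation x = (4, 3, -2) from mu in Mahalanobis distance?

Step 1 — centre the observation: (x - mu) = (1, 2, -2).

Step 2 — invert Sigma (cofactor / det for 3×3, or solve directly):
  Sigma^{-1} = [[0.146, 0.0219, 0.0073],
 [0.0219, 0.1533, 0.0511],
 [0.0073, 0.0511, 0.3504]].

Step 3 — form the quadratic (x - mu)^T · Sigma^{-1} · (x - mu):
  Sigma^{-1} · (x - mu) = (0.1752, 0.2263, -0.5912).
  (x - mu)^T · [Sigma^{-1} · (x - mu)] = (1)·(0.1752) + (2)·(0.2263) + (-2)·(-0.5912) = 1.8102.

Step 4 — take square root: d = √(1.8102) ≈ 1.3454.

d(x, mu) = √(1.8102) ≈ 1.3454


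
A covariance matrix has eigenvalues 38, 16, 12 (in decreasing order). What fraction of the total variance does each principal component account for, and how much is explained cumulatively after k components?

Step 1 — total variance = trace(Sigma) = Σ λ_i = 38 + 16 + 12 = 66.

Step 2 — fraction explained by component i = λ_i / Σ λ:
  PC1: 38/66 = 0.5758
  PC2: 16/66 = 0.2424
  PC3: 12/66 = 0.1818

Step 3 — cumulative fraction after k components = (λ_1 + ... + λ_k) / Σ λ:
  k = 1: 38/66 = 0.5758
  k = 2: (38 + 16)/66 = 54/66 = 0.8182
  k = 3: (38 + 16 + 12)/66 = 66/66 = 1

Summary (fraction, with percent):

explained: PC1 0.5758 (57.58%), PC2 0.2424 (24.24%), PC3 0.1818 (18.18%);  cumulative: 0.5758, 0.8182, 1


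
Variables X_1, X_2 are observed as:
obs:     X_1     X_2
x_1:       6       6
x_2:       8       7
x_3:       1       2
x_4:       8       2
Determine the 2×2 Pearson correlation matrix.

Step 1 — column means:
  mean(X_1) = (6 + 8 + 1 + 8) / 4 = 23/4 = 5.75
  mean(X_2) = (6 + 7 + 2 + 2) / 4 = 17/4 = 4.25

Step 2 — sample variances and covariances s[i,j] = (1/(n-1)) · Σ_k (x_{k,i} - mean_i) · (x_{k,j} - mean_j), with n-1 = 3:
  s[X_1,X_1] = ((0.25)·(0.25) + (2.25)·(2.25) + (-4.75)·(-4.75) + (2.25)·(2.25)) / 3 = 32.75/3 = 10.9167
  s[X_1,X_2] = ((0.25)·(1.75) + (2.25)·(2.75) + (-4.75)·(-2.25) + (2.25)·(-2.25)) / 3 = 12.25/3 = 4.0833
  s[X_2,X_2] = ((1.75)·(1.75) + (2.75)·(2.75) + (-2.25)·(-2.25) + (-2.25)·(-2.25)) / 3 = 20.75/3 = 6.9167
  Sample standard deviations s_i = √(s[i,i]):
  s(X_1) = √(10.9167) = 3.304
  s(X_2) = √(6.9167) = 2.63

Step 3 — r_{ij} = s_{ij} / (s_i · s_j):
  r[X_1,X_1] = 1 (diagonal).
  r[X_1,X_2] = 4.0833 / (3.304 · 2.63) = 4.0833 / 8.6895 = 0.4699
  r[X_2,X_2] = 1 (diagonal).

R is symmetric with unit diagonal. Assembling:

R = [[1, 0.4699],
 [0.4699, 1]]


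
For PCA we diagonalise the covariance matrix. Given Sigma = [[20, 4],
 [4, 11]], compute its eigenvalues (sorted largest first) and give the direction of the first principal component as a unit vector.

Step 1 — characteristic polynomial of 2×2 Sigma:
  det(Sigma - λI) = λ² - trace · λ + det = 0.
  trace = 20 + 11 = 31, det = 20·11 - (4)² = 204.
Step 2 — discriminant:
  Δ = trace² - 4·det = 961 - 816 = 145.
Step 3 — eigenvalues:
  λ = (trace ± √Δ)/2 = (31 ± 12.0416)/2,
  λ_1 = 21.5208,  λ_2 = 9.4792.

Step 4 — unit eigenvector for λ_1: solve (Sigma - λ_1 I)v = 0. First row:
  (20 - 21.5208)·v_x + (4)·v_y = 0, i.e. (-1.5208)·v_x + (4)·v_y = 0,
  so v ∝ (b, λ_1 - a) = (4, 1.5208) = u.
  ||u|| = √((4)² + (1.5208)²) = √(18.3128) ≈ 4.2793,
  v_1 = u/||u|| ≈ (0.9347, 0.3554) (||v_1|| = 1).

λ_1 = 21.5208,  λ_2 = 9.4792;  v_1 ≈ (0.9347, 0.3554)


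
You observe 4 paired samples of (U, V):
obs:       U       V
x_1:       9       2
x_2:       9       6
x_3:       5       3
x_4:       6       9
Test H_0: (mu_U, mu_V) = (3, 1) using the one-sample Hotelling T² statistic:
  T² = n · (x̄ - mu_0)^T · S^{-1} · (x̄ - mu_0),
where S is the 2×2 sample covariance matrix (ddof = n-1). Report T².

Step 1 — sample mean vector:
  mean(U) = (9 + 9 + 5 + 6) / 4 = 29/4 = 7.25
  mean(V) = (2 + 6 + 3 + 9) / 4 = 20/4 = 5
  x̄ = (7.25, 5),  deviation x̄ - mu_0 = (7.25, 5) - (3, 1) = (4.25, 4).

Step 2 — sample covariance matrix, S[i,j] = (1/(n-1)) · Σ_k (x_{k,i} - mean_i) · (x_{k,j} - mean_j), divisor n-1 = 3:
  S[U,U] = ((1.75)·(1.75) + (1.75)·(1.75) + (-2.25)·(-2.25) + (-1.25)·(-1.25)) / 3 = 12.75/3 = 4.25
  S[U,V] = ((1.75)·(-3) + (1.75)·(1) + (-2.25)·(-2) + (-1.25)·(4)) / 3 = -4/3 = -1.3333
  S[V,V] = ((-3)·(-3) + (1)·(1) + (-2)·(-2) + (4)·(4)) / 3 = 30/3 = 10
  S = [[4.25, -1.3333],
 [-1.3333, 10]].

Step 3 — invert S. det(S) = 4.25·10 - (-1.3333)² = 40.7222.
  S^{-1} = (1/det) · [[d, -b], [-b, a]] = [[0.2456, 0.0327],
 [0.0327, 0.1044]].

Step 4 — quadratic form (x̄ - mu_0)^T · S^{-1} · (x̄ - mu_0):
  S^{-1} · (x̄ - mu_0) = (1.1746, 0.5566),
  (x̄ - mu_0)^T · [...] = (4.25)·(1.1746) + (4)·(0.5566) = 7.2186.

Step 5 — scale by n: T² = 4 · 7.2186 = 28.8745.

T² ≈ 28.8745


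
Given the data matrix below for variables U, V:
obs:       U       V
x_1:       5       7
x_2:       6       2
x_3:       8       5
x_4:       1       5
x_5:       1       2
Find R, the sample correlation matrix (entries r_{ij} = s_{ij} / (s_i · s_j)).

Step 1 — column means:
  mean(U) = (5 + 6 + 8 + 1 + 1) / 5 = 21/5 = 4.2
  mean(V) = (7 + 2 + 5 + 5 + 2) / 5 = 21/5 = 4.2

Step 2 — sample variances and covariances s[i,j] = (1/(n-1)) · Σ_k (x_{k,i} - mean_i) · (x_{k,j} - mean_j), with n-1 = 4:
  s[U,U] = ((0.8)·(0.8) + (1.8)·(1.8) + (3.8)·(3.8) + (-3.2)·(-3.2) + (-3.2)·(-3.2)) / 4 = 38.8/4 = 9.7
  s[U,V] = ((0.8)·(2.8) + (1.8)·(-2.2) + (3.8)·(0.8) + (-3.2)·(0.8) + (-3.2)·(-2.2)) / 4 = 5.8/4 = 1.45
  s[V,V] = ((2.8)·(2.8) + (-2.2)·(-2.2) + (0.8)·(0.8) + (0.8)·(0.8) + (-2.2)·(-2.2)) / 4 = 18.8/4 = 4.7
  Sample standard deviations s_i = √(s[i,i]):
  s(U) = √(9.7) = 3.1145
  s(V) = √(4.7) = 2.1679

Step 3 — r_{ij} = s_{ij} / (s_i · s_j):
  r[U,U] = 1 (diagonal).
  r[U,V] = 1.45 / (3.1145 · 2.1679) = 1.45 / 6.752 = 0.2148
  r[V,V] = 1 (diagonal).

R is symmetric with unit diagonal. Assembling:

R = [[1, 0.2148],
 [0.2148, 1]]


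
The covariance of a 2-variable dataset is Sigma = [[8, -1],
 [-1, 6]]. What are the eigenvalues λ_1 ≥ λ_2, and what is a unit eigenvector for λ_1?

Step 1 — characteristic polynomial of 2×2 Sigma:
  det(Sigma - λI) = λ² - trace · λ + det = 0.
  trace = 8 + 6 = 14, det = 8·6 - (-1)² = 47.
Step 2 — discriminant:
  Δ = trace² - 4·det = 196 - 188 = 8.
Step 3 — eigenvalues:
  λ = (trace ± √Δ)/2 = (14 ± 2.8284)/2,
  λ_1 = 8.4142,  λ_2 = 5.5858.

Step 4 — unit eigenvector for λ_1: solve (Sigma - λ_1 I)v = 0. First row:
  (8 - 8.4142)·v_x + (-1)·v_y = 0, i.e. (-0.4142)·v_x + (-1)·v_y = 0,
  so v ∝ (b, λ_1 - a) = (-1, 0.4142); multiply by -1 so the first entry is positive: u = (1, -0.4142).
  ||u|| = √((1)² + (-0.4142)²) = √(1.1716) ≈ 1.0824,
  v_1 = u/||u|| ≈ (0.9239, -0.3827) (||v_1|| = 1).

λ_1 = 8.4142,  λ_2 = 5.5858;  v_1 ≈ (0.9239, -0.3827)


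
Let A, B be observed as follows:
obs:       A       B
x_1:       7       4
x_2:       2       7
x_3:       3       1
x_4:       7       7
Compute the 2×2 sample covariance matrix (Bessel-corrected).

Step 1 — column means:
  mean(A) = (7 + 2 + 3 + 7) / 4 = 19/4 = 4.75
  mean(B) = (4 + 7 + 1 + 7) / 4 = 19/4 = 4.75

Step 2 — sample covariance S[i,j] = (1/(n-1)) · Σ_k (x_{k,i} - mean_i) · (x_{k,j} - mean_j), with n-1 = 3.
  S[A,A] = ((2.25)·(2.25) + (-2.75)·(-2.75) + (-1.75)·(-1.75) + (2.25)·(2.25)) / 3 = 20.75/3 = 6.9167
  S[A,B] = ((2.25)·(-0.75) + (-2.75)·(2.25) + (-1.75)·(-3.75) + (2.25)·(2.25)) / 3 = 3.75/3 = 1.25
  S[B,B] = ((-0.75)·(-0.75) + (2.25)·(2.25) + (-3.75)·(-3.75) + (2.25)·(2.25)) / 3 = 24.75/3 = 8.25

S is symmetric (S[j,i] = S[i,j]). Assembling:

S = [[6.9167, 1.25],
 [1.25, 8.25]]


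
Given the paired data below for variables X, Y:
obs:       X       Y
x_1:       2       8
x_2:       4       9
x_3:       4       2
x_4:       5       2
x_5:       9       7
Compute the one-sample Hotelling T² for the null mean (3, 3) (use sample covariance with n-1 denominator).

Step 1 — sample mean vector:
  mean(X) = (2 + 4 + 4 + 5 + 9) / 5 = 24/5 = 4.8
  mean(Y) = (8 + 9 + 2 + 2 + 7) / 5 = 28/5 = 5.6
  x̄ = (4.8, 5.6),  deviation x̄ - mu_0 = (4.8, 5.6) - (3, 3) = (1.8, 2.6).

Step 2 — sample covariance matrix, S[i,j] = (1/(n-1)) · Σ_k (x_{k,i} - mean_i) · (x_{k,j} - mean_j), divisor n-1 = 4:
  S[X,X] = ((-2.8)·(-2.8) + (-0.8)·(-0.8) + (-0.8)·(-0.8) + (0.2)·(0.2) + (4.2)·(4.2)) / 4 = 26.8/4 = 6.7
  S[X,Y] = ((-2.8)·(2.4) + (-0.8)·(3.4) + (-0.8)·(-3.6) + (0.2)·(-3.6) + (4.2)·(1.4)) / 4 = -1.4/4 = -0.35
  S[Y,Y] = ((2.4)·(2.4) + (3.4)·(3.4) + (-3.6)·(-3.6) + (-3.6)·(-3.6) + (1.4)·(1.4)) / 4 = 45.2/4 = 11.3
  S = [[6.7, -0.35],
 [-0.35, 11.3]].

Step 3 — invert S. det(S) = 6.7·11.3 - (-0.35)² = 75.5875.
  S^{-1} = (1/det) · [[d, -b], [-b, a]] = [[0.1495, 0.0046],
 [0.0046, 0.0886]].

Step 4 — quadratic form (x̄ - mu_0)^T · S^{-1} · (x̄ - mu_0):
  S^{-1} · (x̄ - mu_0) = (0.2811, 0.2388),
  (x̄ - mu_0)^T · [...] = (1.8)·(0.2811) + (2.6)·(0.2388) = 1.1269.

Step 5 — scale by n: T² = 5 · 1.1269 = 5.6345.

T² ≈ 5.6345


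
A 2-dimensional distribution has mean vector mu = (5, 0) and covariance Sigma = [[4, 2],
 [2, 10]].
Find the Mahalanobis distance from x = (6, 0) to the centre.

Step 1 — centre the observation: (x - mu) = (1, 0).

Step 2 — invert Sigma. det(Sigma) = 4·10 - (2)² = 36.
  Sigma^{-1} = (1/det) · [[d, -b], [-b, a]] = [[0.2778, -0.0556],
 [-0.0556, 0.1111]].

Step 3 — form the quadratic (x - mu)^T · Sigma^{-1} · (x - mu):
  Sigma^{-1} · (x - mu) = (0.2778, -0.0556).
  (x - mu)^T · [Sigma^{-1} · (x - mu)] = (1)·(0.2778) + (0)·(-0.0556) = 0.2778.

Step 4 — take square root: d = √(0.2778) ≈ 0.527.

d(x, mu) = √(0.2778) ≈ 0.527


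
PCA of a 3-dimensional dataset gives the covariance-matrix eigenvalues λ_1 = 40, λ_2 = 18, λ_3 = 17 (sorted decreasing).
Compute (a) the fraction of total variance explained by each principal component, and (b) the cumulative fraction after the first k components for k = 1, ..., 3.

Step 1 — total variance = trace(Sigma) = Σ λ_i = 40 + 18 + 17 = 75.

Step 2 — fraction explained by component i = λ_i / Σ λ:
  PC1: 40/75 = 0.5333
  PC2: 18/75 = 0.24
  PC3: 17/75 = 0.2267

Step 3 — cumulative fraction after k components = (λ_1 + ... + λ_k) / Σ λ:
  k = 1: 40/75 = 0.5333
  k = 2: (40 + 18)/75 = 58/75 = 0.7733
  k = 3: (40 + 18 + 17)/75 = 75/75 = 1

Summary (fraction, with percent):

explained: PC1 0.5333 (53.33%), PC2 0.24 (24%), PC3 0.2267 (22.67%);  cumulative: 0.5333, 0.7733, 1


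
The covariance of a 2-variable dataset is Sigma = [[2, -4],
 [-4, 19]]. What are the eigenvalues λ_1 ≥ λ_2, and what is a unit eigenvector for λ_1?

Step 1 — characteristic polynomial of 2×2 Sigma:
  det(Sigma - λI) = λ² - trace · λ + det = 0.
  trace = 2 + 19 = 21, det = 2·19 - (-4)² = 22.
Step 2 — discriminant:
  Δ = trace² - 4·det = 441 - 88 = 353.
Step 3 — eigenvalues:
  λ = (trace ± √Δ)/2 = (21 ± 18.7883)/2,
  λ_1 = 19.8941,  λ_2 = 1.1059.

Step 4 — unit eigenvector for λ_1: solve (Sigma - λ_1 I)v = 0. First row:
  (2 - 19.8941)·v_x + (-4)·v_y = 0, i.e. (-17.8941)·v_x + (-4)·v_y = 0,
  so v ∝ (b, λ_1 - a) = (-4, 17.8941); multiply by -1 so the first entry is positive: u = (4, -17.8941).
  ||u|| = √((4)² + (-17.8941)²) = √(336.2005) ≈ 18.3358,
  v_1 = u/||u|| ≈ (0.2182, -0.9759) (||v_1|| = 1).

λ_1 = 19.8941,  λ_2 = 1.1059;  v_1 ≈ (0.2182, -0.9759)


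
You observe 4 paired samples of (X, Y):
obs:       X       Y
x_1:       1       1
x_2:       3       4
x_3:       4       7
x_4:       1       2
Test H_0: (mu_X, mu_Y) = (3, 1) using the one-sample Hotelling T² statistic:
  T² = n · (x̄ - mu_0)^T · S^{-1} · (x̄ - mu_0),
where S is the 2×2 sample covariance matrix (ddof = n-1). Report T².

Step 1 — sample mean vector:
  mean(X) = (1 + 3 + 4 + 1) / 4 = 9/4 = 2.25
  mean(Y) = (1 + 4 + 7 + 2) / 4 = 14/4 = 3.5
  x̄ = (2.25, 3.5),  deviation x̄ - mu_0 = (2.25, 3.5) - (3, 1) = (-0.75, 2.5).

Step 2 — sample covariance matrix, S[i,j] = (1/(n-1)) · Σ_k (x_{k,i} - mean_i) · (x_{k,j} - mean_j), divisor n-1 = 3:
  S[X,X] = ((-1.25)·(-1.25) + (0.75)·(0.75) + (1.75)·(1.75) + (-1.25)·(-1.25)) / 3 = 6.75/3 = 2.25
  S[X,Y] = ((-1.25)·(-2.5) + (0.75)·(0.5) + (1.75)·(3.5) + (-1.25)·(-1.5)) / 3 = 11.5/3 = 3.8333
  S[Y,Y] = ((-2.5)·(-2.5) + (0.5)·(0.5) + (3.5)·(3.5) + (-1.5)·(-1.5)) / 3 = 21/3 = 7
  S = [[2.25, 3.8333],
 [3.8333, 7]].

Step 3 — invert S. det(S) = 2.25·7 - (3.8333)² = 1.0556.
  S^{-1} = (1/det) · [[d, -b], [-b, a]] = [[6.6316, -3.6316],
 [-3.6316, 2.1316]].

Step 4 — quadratic form (x̄ - mu_0)^T · S^{-1} · (x̄ - mu_0):
  S^{-1} · (x̄ - mu_0) = (-14.0526, 8.0526),
  (x̄ - mu_0)^T · [...] = (-0.75)·(-14.0526) + (2.5)·(8.0526) = 30.6711.

Step 5 — scale by n: T² = 4 · 30.6711 = 122.6842.

T² ≈ 122.6842


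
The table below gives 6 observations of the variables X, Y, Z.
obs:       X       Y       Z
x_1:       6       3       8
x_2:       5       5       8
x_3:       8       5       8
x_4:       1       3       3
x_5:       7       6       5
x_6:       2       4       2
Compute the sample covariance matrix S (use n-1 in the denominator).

Step 1 — column means:
  mean(X) = (6 + 5 + 8 + 1 + 7 + 2) / 6 = 29/6 = 4.8333
  mean(Y) = (3 + 5 + 5 + 3 + 6 + 4) / 6 = 26/6 = 4.3333
  mean(Z) = (8 + 8 + 8 + 3 + 5 + 2) / 6 = 34/6 = 5.6667

Step 2 — sample covariance S[i,j] = (1/(n-1)) · Σ_k (x_{k,i} - mean_i) · (x_{k,j} - mean_j), with n-1 = 5.
  S[X,X] = ((1.1667)·(1.1667) + (0.1667)·(0.1667) + (3.1667)·(3.1667) + (-3.8333)·(-3.8333) + (2.1667)·(2.1667) + (-2.8333)·(-2.8333)) / 5 = 38.8333/5 = 7.7667
  S[X,Y] = ((1.1667)·(-1.3333) + (0.1667)·(0.6667) + (3.1667)·(0.6667) + (-3.8333)·(-1.3333) + (2.1667)·(1.6667) + (-2.8333)·(-0.3333)) / 5 = 10.3333/5 = 2.0667
  S[X,Z] = ((1.1667)·(2.3333) + (0.1667)·(2.3333) + (3.1667)·(2.3333) + (-3.8333)·(-2.6667) + (2.1667)·(-0.6667) + (-2.8333)·(-3.6667)) / 5 = 29.6667/5 = 5.9333
  S[Y,Y] = ((-1.3333)·(-1.3333) + (0.6667)·(0.6667) + (0.6667)·(0.6667) + (-1.3333)·(-1.3333) + (1.6667)·(1.6667) + (-0.3333)·(-0.3333)) / 5 = 7.3333/5 = 1.4667
  S[Y,Z] = ((-1.3333)·(2.3333) + (0.6667)·(2.3333) + (0.6667)·(2.3333) + (-1.3333)·(-2.6667) + (1.6667)·(-0.6667) + (-0.3333)·(-3.6667)) / 5 = 3.6667/5 = 0.7333
  S[Z,Z] = ((2.3333)·(2.3333) + (2.3333)·(2.3333) + (2.3333)·(2.3333) + (-2.6667)·(-2.6667) + (-0.6667)·(-0.6667) + (-3.6667)·(-3.6667)) / 5 = 37.3333/5 = 7.4667

S is symmetric (S[j,i] = S[i,j]). Assembling:

S = [[7.7667, 2.0667, 5.9333],
 [2.0667, 1.4667, 0.7333],
 [5.9333, 0.7333, 7.4667]]


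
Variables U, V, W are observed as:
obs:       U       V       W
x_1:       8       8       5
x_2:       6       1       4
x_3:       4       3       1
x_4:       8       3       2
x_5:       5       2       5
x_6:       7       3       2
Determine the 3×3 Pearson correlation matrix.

Step 1 — column means:
  mean(U) = (8 + 6 + 4 + 8 + 5 + 7) / 6 = 38/6 = 6.3333
  mean(V) = (8 + 1 + 3 + 3 + 2 + 3) / 6 = 20/6 = 3.3333
  mean(W) = (5 + 4 + 1 + 2 + 5 + 2) / 6 = 19/6 = 3.1667

Step 2 — sample variances and covariances s[i,j] = (1/(n-1)) · Σ_k (x_{k,i} - mean_i) · (x_{k,j} - mean_j), with n-1 = 5:
  s[U,U] = ((1.6667)·(1.6667) + (-0.3333)·(-0.3333) + (-2.3333)·(-2.3333) + (1.6667)·(1.6667) + (-1.3333)·(-1.3333) + (0.6667)·(0.6667)) / 5 = 13.3333/5 = 2.6667
  s[U,V] = ((1.6667)·(4.6667) + (-0.3333)·(-2.3333) + (-2.3333)·(-0.3333) + (1.6667)·(-0.3333) + (-1.3333)·(-1.3333) + (0.6667)·(-0.3333)) / 5 = 10.3333/5 = 2.0667
  s[U,W] = ((1.6667)·(1.8333) + (-0.3333)·(0.8333) + (-2.3333)·(-2.1667) + (1.6667)·(-1.1667) + (-1.3333)·(1.8333) + (0.6667)·(-1.1667)) / 5 = 2.6667/5 = 0.5333
  s[V,V] = ((4.6667)·(4.6667) + (-2.3333)·(-2.3333) + (-0.3333)·(-0.3333) + (-0.3333)·(-0.3333) + (-1.3333)·(-1.3333) + (-0.3333)·(-0.3333)) / 5 = 29.3333/5 = 5.8667
  s[V,W] = ((4.6667)·(1.8333) + (-2.3333)·(0.8333) + (-0.3333)·(-2.1667) + (-0.3333)·(-1.1667) + (-1.3333)·(1.8333) + (-0.3333)·(-1.1667)) / 5 = 5.6667/5 = 1.1333
  s[W,W] = ((1.8333)·(1.8333) + (0.8333)·(0.8333) + (-2.1667)·(-2.1667) + (-1.1667)·(-1.1667) + (1.8333)·(1.8333) + (-1.1667)·(-1.1667)) / 5 = 14.8333/5 = 2.9667
  Sample standard deviations s_i = √(s[i,i]):
  s(U) = √(2.6667) = 1.633
  s(V) = √(5.8667) = 2.4221
  s(W) = √(2.9667) = 1.7224

Step 3 — r_{ij} = s_{ij} / (s_i · s_j):
  r[U,U] = 1 (diagonal).
  r[U,V] = 2.0667 / (1.633 · 2.4221) = 2.0667 / 3.9553 = 0.5225
  r[U,W] = 0.5333 / (1.633 · 1.7224) = 0.5333 / 2.8127 = 0.1896
  r[V,V] = 1 (diagonal).
  r[V,W] = 1.1333 / (2.4221 · 1.7224) = 1.1333 / 4.1719 = 0.2717
  r[W,W] = 1 (diagonal).

R is symmetric with unit diagonal. Assembling:

R = [[1, 0.5225, 0.1896],
 [0.5225, 1, 0.2717],
 [0.1896, 0.2717, 1]]


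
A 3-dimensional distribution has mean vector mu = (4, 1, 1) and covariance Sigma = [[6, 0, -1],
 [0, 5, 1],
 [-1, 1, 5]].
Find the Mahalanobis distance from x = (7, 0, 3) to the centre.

Step 1 — centre the observation: (x - mu) = (3, -1, 2).

Step 2 — invert Sigma (cofactor / det for 3×3, or solve directly):
  Sigma^{-1} = [[0.1727, -0.0072, 0.036],
 [-0.0072, 0.2086, -0.0432],
 [0.036, -0.0432, 0.2158]].

Step 3 — form the quadratic (x - mu)^T · Sigma^{-1} · (x - mu):
  Sigma^{-1} · (x - mu) = (0.5971, -0.3165, 0.5827).
  (x - mu)^T · [Sigma^{-1} · (x - mu)] = (3)·(0.5971) + (-1)·(-0.3165) + (2)·(0.5827) = 3.2734.

Step 4 — take square root: d = √(3.2734) ≈ 1.8092.

d(x, mu) = √(3.2734) ≈ 1.8092


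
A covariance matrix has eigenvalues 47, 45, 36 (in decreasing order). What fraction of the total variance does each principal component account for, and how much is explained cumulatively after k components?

Step 1 — total variance = trace(Sigma) = Σ λ_i = 47 + 45 + 36 = 128.

Step 2 — fraction explained by component i = λ_i / Σ λ:
  PC1: 47/128 = 0.3672
  PC2: 45/128 = 0.3516
  PC3: 36/128 = 0.2812

Step 3 — cumulative fraction after k components = (λ_1 + ... + λ_k) / Σ λ:
  k = 1: 47/128 = 0.3672
  k = 2: (47 + 45)/128 = 92/128 = 0.7188
  k = 3: (47 + 45 + 36)/128 = 128/128 = 1

Summary (fraction, with percent):

explained: PC1 0.3672 (36.72%), PC2 0.3516 (35.16%), PC3 0.2812 (28.12%);  cumulative: 0.3672, 0.7188, 1


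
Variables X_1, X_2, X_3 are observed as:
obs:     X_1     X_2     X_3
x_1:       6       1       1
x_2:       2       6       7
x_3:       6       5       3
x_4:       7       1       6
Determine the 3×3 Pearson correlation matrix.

Step 1 — column means:
  mean(X_1) = (6 + 2 + 6 + 7) / 4 = 21/4 = 5.25
  mean(X_2) = (1 + 6 + 5 + 1) / 4 = 13/4 = 3.25
  mean(X_3) = (1 + 7 + 3 + 6) / 4 = 17/4 = 4.25

Step 2 — sample variances and covariances s[i,j] = (1/(n-1)) · Σ_k (x_{k,i} - mean_i) · (x_{k,j} - mean_j), with n-1 = 3:
  s[X_1,X_1] = ((0.75)·(0.75) + (-3.25)·(-3.25) + (0.75)·(0.75) + (1.75)·(1.75)) / 3 = 14.75/3 = 4.9167
  s[X_1,X_2] = ((0.75)·(-2.25) + (-3.25)·(2.75) + (0.75)·(1.75) + (1.75)·(-2.25)) / 3 = -13.25/3 = -4.4167
  s[X_1,X_3] = ((0.75)·(-3.25) + (-3.25)·(2.75) + (0.75)·(-1.25) + (1.75)·(1.75)) / 3 = -9.25/3 = -3.0833
  s[X_2,X_2] = ((-2.25)·(-2.25) + (2.75)·(2.75) + (1.75)·(1.75) + (-2.25)·(-2.25)) / 3 = 20.75/3 = 6.9167
  s[X_2,X_3] = ((-2.25)·(-3.25) + (2.75)·(2.75) + (1.75)·(-1.25) + (-2.25)·(1.75)) / 3 = 8.75/3 = 2.9167
  s[X_3,X_3] = ((-3.25)·(-3.25) + (2.75)·(2.75) + (-1.25)·(-1.25) + (1.75)·(1.75)) / 3 = 22.75/3 = 7.5833
  Sample standard deviations s_i = √(s[i,i]):
  s(X_1) = √(4.9167) = 2.2174
  s(X_2) = √(6.9167) = 2.63
  s(X_3) = √(7.5833) = 2.7538

Step 3 — r_{ij} = s_{ij} / (s_i · s_j):
  r[X_1,X_1] = 1 (diagonal).
  r[X_1,X_2] = -4.4167 / (2.2174 · 2.63) = -4.4167 / 5.8315 = -0.7574
  r[X_1,X_3] = -3.0833 / (2.2174 · 2.7538) = -3.0833 / 6.1061 = -0.505
  r[X_2,X_2] = 1 (diagonal).
  r[X_2,X_3] = 2.9167 / (2.63 · 2.7538) = 2.9167 / 7.2423 = 0.4027
  r[X_3,X_3] = 1 (diagonal).

R is symmetric with unit diagonal. Assembling:

R = [[1, -0.7574, -0.505],
 [-0.7574, 1, 0.4027],
 [-0.505, 0.4027, 1]]


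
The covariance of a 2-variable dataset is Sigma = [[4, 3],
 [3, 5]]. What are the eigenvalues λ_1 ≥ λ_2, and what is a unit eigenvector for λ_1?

Step 1 — characteristic polynomial of 2×2 Sigma:
  det(Sigma - λI) = λ² - trace · λ + det = 0.
  trace = 4 + 5 = 9, det = 4·5 - (3)² = 11.
Step 2 — discriminant:
  Δ = trace² - 4·det = 81 - 44 = 37.
Step 3 — eigenvalues:
  λ = (trace ± √Δ)/2 = (9 ± 6.0828)/2,
  λ_1 = 7.5414,  λ_2 = 1.4586.

Step 4 — unit eigenvector for λ_1: solve (Sigma - λ_1 I)v = 0. First row:
  (4 - 7.5414)·v_x + (3)·v_y = 0, i.e. (-3.5414)·v_x + (3)·v_y = 0,
  so v ∝ (b, λ_1 - a) = (3, 3.5414) = u.
  ||u|| = √((3)² + (3.5414)²) = √(21.5414) ≈ 4.6413,
  v_1 = u/||u|| ≈ (0.6464, 0.763) (||v_1|| = 1).

λ_1 = 7.5414,  λ_2 = 1.4586;  v_1 ≈ (0.6464, 0.763)


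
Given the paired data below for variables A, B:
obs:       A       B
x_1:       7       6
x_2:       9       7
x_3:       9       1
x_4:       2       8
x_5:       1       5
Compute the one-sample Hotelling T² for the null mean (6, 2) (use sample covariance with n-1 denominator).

Step 1 — sample mean vector:
  mean(A) = (7 + 9 + 9 + 2 + 1) / 5 = 28/5 = 5.6
  mean(B) = (6 + 7 + 1 + 8 + 5) / 5 = 27/5 = 5.4
  x̄ = (5.6, 5.4),  deviation x̄ - mu_0 = (5.6, 5.4) - (6, 2) = (-0.4, 3.4).

Step 2 — sample covariance matrix, S[i,j] = (1/(n-1)) · Σ_k (x_{k,i} - mean_i) · (x_{k,j} - mean_j), divisor n-1 = 4:
  S[A,A] = ((1.4)·(1.4) + (3.4)·(3.4) + (3.4)·(3.4) + (-3.6)·(-3.6) + (-4.6)·(-4.6)) / 4 = 59.2/4 = 14.8
  S[A,B] = ((1.4)·(0.6) + (3.4)·(1.6) + (3.4)·(-4.4) + (-3.6)·(2.6) + (-4.6)·(-0.4)) / 4 = -16.2/4 = -4.05
  S[B,B] = ((0.6)·(0.6) + (1.6)·(1.6) + (-4.4)·(-4.4) + (2.6)·(2.6) + (-0.4)·(-0.4)) / 4 = 29.2/4 = 7.3
  S = [[14.8, -4.05],
 [-4.05, 7.3]].

Step 3 — invert S. det(S) = 14.8·7.3 - (-4.05)² = 91.6375.
  S^{-1} = (1/det) · [[d, -b], [-b, a]] = [[0.0797, 0.0442],
 [0.0442, 0.1615]].

Step 4 — quadratic form (x̄ - mu_0)^T · S^{-1} · (x̄ - mu_0):
  S^{-1} · (x̄ - mu_0) = (0.1184, 0.5314),
  (x̄ - mu_0)^T · [...] = (-0.4)·(0.1184) + (3.4)·(0.5314) = 1.7595.

Step 5 — scale by n: T² = 5 · 1.7595 = 8.7977.

T² ≈ 8.7977


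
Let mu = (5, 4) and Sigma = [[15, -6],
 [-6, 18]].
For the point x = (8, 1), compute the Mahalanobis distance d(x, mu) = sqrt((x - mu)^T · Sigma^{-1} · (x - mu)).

Step 1 — centre the observation: (x - mu) = (3, -3).

Step 2 — invert Sigma. det(Sigma) = 15·18 - (-6)² = 234.
  Sigma^{-1} = (1/det) · [[d, -b], [-b, a]] = [[0.0769, 0.0256],
 [0.0256, 0.0641]].

Step 3 — form the quadratic (x - mu)^T · Sigma^{-1} · (x - mu):
  Sigma^{-1} · (x - mu) = (0.1538, -0.1154).
  (x - mu)^T · [Sigma^{-1} · (x - mu)] = (3)·(0.1538) + (-3)·(-0.1154) = 0.8077.

Step 4 — take square root: d = √(0.8077) ≈ 0.8987.

d(x, mu) = √(0.8077) ≈ 0.8987


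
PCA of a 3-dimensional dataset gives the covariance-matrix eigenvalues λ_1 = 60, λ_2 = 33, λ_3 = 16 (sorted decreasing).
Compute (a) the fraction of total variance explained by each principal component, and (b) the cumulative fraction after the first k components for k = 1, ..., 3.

Step 1 — total variance = trace(Sigma) = Σ λ_i = 60 + 33 + 16 = 109.

Step 2 — fraction explained by component i = λ_i / Σ λ:
  PC1: 60/109 = 0.5505
  PC2: 33/109 = 0.3028
  PC3: 16/109 = 0.1468

Step 3 — cumulative fraction after k components = (λ_1 + ... + λ_k) / Σ λ:
  k = 1: 60/109 = 0.5505
  k = 2: (60 + 33)/109 = 93/109 = 0.8532
  k = 3: (60 + 33 + 16)/109 = 109/109 = 1

Summary (fraction, with percent):

explained: PC1 0.5505 (55.05%), PC2 0.3028 (30.28%), PC3 0.1468 (14.68%);  cumulative: 0.5505, 0.8532, 1


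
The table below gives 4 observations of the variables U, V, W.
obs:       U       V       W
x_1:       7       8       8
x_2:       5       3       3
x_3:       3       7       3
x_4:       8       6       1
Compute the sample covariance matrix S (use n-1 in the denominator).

Step 1 — column means:
  mean(U) = (7 + 5 + 3 + 8) / 4 = 23/4 = 5.75
  mean(V) = (8 + 3 + 7 + 6) / 4 = 24/4 = 6
  mean(W) = (8 + 3 + 3 + 1) / 4 = 15/4 = 3.75

Step 2 — sample covariance S[i,j] = (1/(n-1)) · Σ_k (x_{k,i} - mean_i) · (x_{k,j} - mean_j), with n-1 = 3.
  S[U,U] = ((1.25)·(1.25) + (-0.75)·(-0.75) + (-2.75)·(-2.75) + (2.25)·(2.25)) / 3 = 14.75/3 = 4.9167
  S[U,V] = ((1.25)·(2) + (-0.75)·(-3) + (-2.75)·(1) + (2.25)·(0)) / 3 = 2/3 = 0.6667
  S[U,W] = ((1.25)·(4.25) + (-0.75)·(-0.75) + (-2.75)·(-0.75) + (2.25)·(-2.75)) / 3 = 1.75/3 = 0.5833
  S[V,V] = ((2)·(2) + (-3)·(-3) + (1)·(1) + (0)·(0)) / 3 = 14/3 = 4.6667
  S[V,W] = ((2)·(4.25) + (-3)·(-0.75) + (1)·(-0.75) + (0)·(-2.75)) / 3 = 10/3 = 3.3333
  S[W,W] = ((4.25)·(4.25) + (-0.75)·(-0.75) + (-0.75)·(-0.75) + (-2.75)·(-2.75)) / 3 = 26.75/3 = 8.9167

S is symmetric (S[j,i] = S[i,j]). Assembling:

S = [[4.9167, 0.6667, 0.5833],
 [0.6667, 4.6667, 3.3333],
 [0.5833, 3.3333, 8.9167]]


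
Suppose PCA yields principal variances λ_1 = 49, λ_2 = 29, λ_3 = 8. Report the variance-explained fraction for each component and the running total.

Step 1 — total variance = trace(Sigma) = Σ λ_i = 49 + 29 + 8 = 86.

Step 2 — fraction explained by component i = λ_i / Σ λ:
  PC1: 49/86 = 0.5698
  PC2: 29/86 = 0.3372
  PC3: 8/86 = 0.093

Step 3 — cumulative fraction after k components = (λ_1 + ... + λ_k) / Σ λ:
  k = 1: 49/86 = 0.5698
  k = 2: (49 + 29)/86 = 78/86 = 0.907
  k = 3: (49 + 29 + 8)/86 = 86/86 = 1

Summary (fraction, with percent):

explained: PC1 0.5698 (56.98%), PC2 0.3372 (33.72%), PC3 0.093 (9.3%);  cumulative: 0.5698, 0.907, 1


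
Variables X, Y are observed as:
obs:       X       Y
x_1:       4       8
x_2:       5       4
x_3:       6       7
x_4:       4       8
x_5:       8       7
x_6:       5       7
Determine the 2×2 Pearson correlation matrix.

Step 1 — column means:
  mean(X) = (4 + 5 + 6 + 4 + 8 + 5) / 6 = 32/6 = 5.3333
  mean(Y) = (8 + 4 + 7 + 8 + 7 + 7) / 6 = 41/6 = 6.8333

Step 2 — sample variances and covariances s[i,j] = (1/(n-1)) · Σ_k (x_{k,i} - mean_i) · (x_{k,j} - mean_j), with n-1 = 5:
  s[X,X] = ((-1.3333)·(-1.3333) + (-0.3333)·(-0.3333) + (0.6667)·(0.6667) + (-1.3333)·(-1.3333) + (2.6667)·(2.6667) + (-0.3333)·(-0.3333)) / 5 = 11.3333/5 = 2.2667
  s[X,Y] = ((-1.3333)·(1.1667) + (-0.3333)·(-2.8333) + (0.6667)·(0.1667) + (-1.3333)·(1.1667) + (2.6667)·(0.1667) + (-0.3333)·(0.1667)) / 5 = -1.6667/5 = -0.3333
  s[Y,Y] = ((1.1667)·(1.1667) + (-2.8333)·(-2.8333) + (0.1667)·(0.1667) + (1.1667)·(1.1667) + (0.1667)·(0.1667) + (0.1667)·(0.1667)) / 5 = 10.8333/5 = 2.1667
  Sample standard deviations s_i = √(s[i,i]):
  s(X) = √(2.2667) = 1.5055
  s(Y) = √(2.1667) = 1.472

Step 3 — r_{ij} = s_{ij} / (s_i · s_j):
  r[X,X] = 1 (diagonal).
  r[X,Y] = -0.3333 / (1.5055 · 1.472) = -0.3333 / 2.2161 = -0.1504
  r[Y,Y] = 1 (diagonal).

R is symmetric with unit diagonal. Assembling:

R = [[1, -0.1504],
 [-0.1504, 1]]
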